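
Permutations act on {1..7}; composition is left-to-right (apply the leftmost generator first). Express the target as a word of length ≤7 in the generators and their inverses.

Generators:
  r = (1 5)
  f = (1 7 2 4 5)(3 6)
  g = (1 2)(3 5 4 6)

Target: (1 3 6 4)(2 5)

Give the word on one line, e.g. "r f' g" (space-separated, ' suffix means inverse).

  after g': (1 2)(3 6 4 5)
  after r': (1 2 5 3 6 4)
  after g: (2 4)
  after r': (1 5)(2 4)
  after g': (1 3 6 4)(2 5)

g' r' g r' g'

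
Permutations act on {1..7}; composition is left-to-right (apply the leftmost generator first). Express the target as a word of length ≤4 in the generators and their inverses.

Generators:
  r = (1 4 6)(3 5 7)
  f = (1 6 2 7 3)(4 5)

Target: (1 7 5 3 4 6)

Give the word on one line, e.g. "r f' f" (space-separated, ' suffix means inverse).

  after f: (1 6 2 7 3)(4 5)
  after r: (2 3 4 7 5 6)
  after f': (1 3 5)(2 7 4)
  after f': (1 7 5 3 4 6)

f r f' f'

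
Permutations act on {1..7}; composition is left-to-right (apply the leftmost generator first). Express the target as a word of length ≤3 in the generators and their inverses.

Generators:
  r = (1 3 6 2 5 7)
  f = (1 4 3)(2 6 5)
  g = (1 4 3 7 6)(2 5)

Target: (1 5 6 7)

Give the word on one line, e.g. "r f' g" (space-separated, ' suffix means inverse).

  after g': (1 6 7 3 4)(2 5)
  after f: (1 5 6 7)

g' f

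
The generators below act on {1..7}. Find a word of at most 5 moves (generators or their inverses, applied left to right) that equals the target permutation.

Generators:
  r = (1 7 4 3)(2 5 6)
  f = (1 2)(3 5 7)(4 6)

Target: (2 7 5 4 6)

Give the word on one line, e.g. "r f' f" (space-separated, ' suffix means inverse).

r' f' f' r' f

  after r': (1 3 4 7)(2 6 5)
  after f': (1 7 2 4 5)(3 6)
  after f': (1 5 2 6 7)(3 4)
  after r': (1 2 5 6)(3 7)
  after f: (2 7 5 4 6)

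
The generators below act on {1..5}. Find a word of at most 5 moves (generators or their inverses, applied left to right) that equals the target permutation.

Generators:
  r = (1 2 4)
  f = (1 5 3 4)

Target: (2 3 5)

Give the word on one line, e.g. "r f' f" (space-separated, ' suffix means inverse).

f f r' f' f'

  after f: (1 5 3 4)
  after f: (1 3)(4 5)
  after r': (1 3 4 5 2)
  after f': (1 5 2 4)
  after f': (2 3 5)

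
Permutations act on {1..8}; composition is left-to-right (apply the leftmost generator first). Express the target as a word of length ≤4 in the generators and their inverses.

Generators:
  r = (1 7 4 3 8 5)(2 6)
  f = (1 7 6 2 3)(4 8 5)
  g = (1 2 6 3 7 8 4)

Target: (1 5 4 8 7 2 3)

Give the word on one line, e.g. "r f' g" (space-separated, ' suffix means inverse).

r' g

  after r': (1 5 8 3 4 7)(2 6)
  after g: (1 5 4 8 7 2 3)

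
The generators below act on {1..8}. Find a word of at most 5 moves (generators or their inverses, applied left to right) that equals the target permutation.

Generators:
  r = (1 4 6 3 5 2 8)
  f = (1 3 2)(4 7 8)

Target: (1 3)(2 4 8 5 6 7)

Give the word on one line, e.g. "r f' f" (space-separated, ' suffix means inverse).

r f' r' f'

  after r: (1 4 6 3 5 2 8)
  after f': (1 8 2 7 4 6)(3 5)
  after r': (1 2 7)(5 6 8)
  after f': (1 3)(2 4 8 5 6 7)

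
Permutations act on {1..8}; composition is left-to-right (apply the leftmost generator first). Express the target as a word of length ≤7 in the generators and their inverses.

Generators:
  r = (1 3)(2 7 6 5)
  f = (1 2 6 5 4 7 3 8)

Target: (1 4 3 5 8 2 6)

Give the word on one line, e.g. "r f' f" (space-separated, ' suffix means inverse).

  after f': (1 8 3 7 4 5 6 2)
  after f': (1 3 4 6)(2 8 7 5)
  after f': (1 7 6 8 4 2 3 5)
  after f': (1 4)(2 7)(3 6)(5 8)
  after r: (1 4 3 5 8 2 6)

f' f' f' f' r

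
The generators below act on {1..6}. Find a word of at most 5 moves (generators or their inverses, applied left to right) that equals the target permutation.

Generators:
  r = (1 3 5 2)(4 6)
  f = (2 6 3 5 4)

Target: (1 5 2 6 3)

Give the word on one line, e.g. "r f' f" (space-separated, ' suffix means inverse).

r' f' f'

  after r': (1 2 5 3)(4 6)
  after f': (1 4 2 3)(5 6)
  after f': (1 5 2 6 3)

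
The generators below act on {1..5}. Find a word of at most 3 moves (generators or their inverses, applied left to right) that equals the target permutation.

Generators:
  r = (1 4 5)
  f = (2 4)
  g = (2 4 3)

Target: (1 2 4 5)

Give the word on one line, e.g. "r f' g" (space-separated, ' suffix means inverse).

r f'

  after r: (1 4 5)
  after f': (1 2 4 5)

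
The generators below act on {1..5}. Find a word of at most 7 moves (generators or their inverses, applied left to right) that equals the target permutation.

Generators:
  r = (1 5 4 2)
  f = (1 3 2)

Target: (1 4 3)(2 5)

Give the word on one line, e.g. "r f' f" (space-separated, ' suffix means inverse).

f r r f r'

  after f: (1 3 2)
  after r: (1 3)(2 5 4)
  after r: (1 3 5 2 4)
  after f: (1 2 4 3 5)
  after r': (1 4 3)(2 5)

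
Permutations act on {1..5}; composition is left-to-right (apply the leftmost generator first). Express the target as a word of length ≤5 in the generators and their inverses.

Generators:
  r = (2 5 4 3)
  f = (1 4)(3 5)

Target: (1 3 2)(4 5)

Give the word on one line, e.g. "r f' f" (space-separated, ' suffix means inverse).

  after f: (1 4)(3 5)
  after r: (1 3 4)(2 5)
  after r: (1 2 4)
  after f: (1 2)(3 5)
  after r': (1 3 2)(4 5)

f r r f r'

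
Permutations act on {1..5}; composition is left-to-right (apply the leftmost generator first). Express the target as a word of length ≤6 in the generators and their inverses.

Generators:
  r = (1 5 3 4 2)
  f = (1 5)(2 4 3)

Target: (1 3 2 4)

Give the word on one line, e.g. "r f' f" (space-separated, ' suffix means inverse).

  after f': (1 5)(2 3 4)
  after r': (2 5)
  after r': (1 2)(3 5 4)
  after r': (1 4 5 3)
  after r': (1 3 2 4)

f' r' r' r' r'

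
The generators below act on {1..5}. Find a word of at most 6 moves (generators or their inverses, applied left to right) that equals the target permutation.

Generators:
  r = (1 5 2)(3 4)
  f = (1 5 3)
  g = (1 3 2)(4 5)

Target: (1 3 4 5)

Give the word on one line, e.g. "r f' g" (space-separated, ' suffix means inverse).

  after r: (1 5 2)(3 4)
  after r: (1 2 5)
  after r: (3 4)
  after f: (1 5 3 4)
  after f: (1 3 4 5)

r r r f f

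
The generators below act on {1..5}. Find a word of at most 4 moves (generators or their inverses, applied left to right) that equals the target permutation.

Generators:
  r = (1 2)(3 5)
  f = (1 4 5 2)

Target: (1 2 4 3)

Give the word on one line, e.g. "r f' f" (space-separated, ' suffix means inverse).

r' f r

  after r': (1 2)(3 5)
  after f: (2 4 5 3)
  after r: (1 2 4 3)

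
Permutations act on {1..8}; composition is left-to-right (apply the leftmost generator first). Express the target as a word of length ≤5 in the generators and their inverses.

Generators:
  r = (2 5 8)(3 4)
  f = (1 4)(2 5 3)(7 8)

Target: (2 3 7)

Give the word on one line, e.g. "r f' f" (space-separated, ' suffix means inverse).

f r r f'

  after f: (1 4)(2 5 3)(7 8)
  after r: (1 3 5 4)(2 8 7)
  after r: (1 4)(3 8 7 5)
  after f': (2 3 7)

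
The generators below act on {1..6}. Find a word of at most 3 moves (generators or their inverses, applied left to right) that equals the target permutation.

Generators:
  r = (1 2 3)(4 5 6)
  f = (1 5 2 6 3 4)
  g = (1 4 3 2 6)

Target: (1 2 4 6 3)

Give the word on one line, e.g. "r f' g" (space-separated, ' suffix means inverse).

  after g': (1 6 2 3 4)
  after g': (1 2 4 6 3)

g' g'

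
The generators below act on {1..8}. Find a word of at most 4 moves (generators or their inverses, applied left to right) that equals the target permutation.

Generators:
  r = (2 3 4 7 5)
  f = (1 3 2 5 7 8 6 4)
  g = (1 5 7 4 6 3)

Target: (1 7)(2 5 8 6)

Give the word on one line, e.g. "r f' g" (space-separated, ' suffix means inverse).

  after g: (1 5 7 4 6 3)
  after f: (1 7)(2 5 8 6)

g f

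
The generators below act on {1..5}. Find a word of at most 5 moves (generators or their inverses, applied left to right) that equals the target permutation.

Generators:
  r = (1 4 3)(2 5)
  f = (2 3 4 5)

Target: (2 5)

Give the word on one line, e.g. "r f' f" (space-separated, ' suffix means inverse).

  after r': (1 3 4)(2 5)
  after r': (1 4 3)
  after r': (2 5)

r' r' r'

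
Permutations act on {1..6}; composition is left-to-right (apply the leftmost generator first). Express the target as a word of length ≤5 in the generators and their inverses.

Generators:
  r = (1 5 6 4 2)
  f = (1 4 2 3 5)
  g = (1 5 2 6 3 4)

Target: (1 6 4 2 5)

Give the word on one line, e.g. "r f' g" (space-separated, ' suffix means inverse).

f' g g

  after f': (1 5 3 2 4)
  after g: (1 2)(3 6)(4 5)
  after g: (1 6 4 2 5)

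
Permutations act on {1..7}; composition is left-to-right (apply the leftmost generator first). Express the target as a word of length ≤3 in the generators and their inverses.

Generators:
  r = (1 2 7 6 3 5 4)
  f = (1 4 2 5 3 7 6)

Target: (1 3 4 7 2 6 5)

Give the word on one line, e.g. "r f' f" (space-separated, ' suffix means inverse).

  after f': (1 6 7 3 5 2 4)
  after f': (1 7 5 4 6 3 2)
  after f': (1 3 4 7 2 6 5)

f' f' f'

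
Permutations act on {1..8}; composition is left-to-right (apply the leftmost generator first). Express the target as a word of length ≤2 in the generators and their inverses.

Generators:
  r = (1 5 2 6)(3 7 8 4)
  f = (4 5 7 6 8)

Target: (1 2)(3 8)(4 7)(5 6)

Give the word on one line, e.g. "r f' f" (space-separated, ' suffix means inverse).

r r

  after r: (1 5 2 6)(3 7 8 4)
  after r: (1 2)(3 8)(4 7)(5 6)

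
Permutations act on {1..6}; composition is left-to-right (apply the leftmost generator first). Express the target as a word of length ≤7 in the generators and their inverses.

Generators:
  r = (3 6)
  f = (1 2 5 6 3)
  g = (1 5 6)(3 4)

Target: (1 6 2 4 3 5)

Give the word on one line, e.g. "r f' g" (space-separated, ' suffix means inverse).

  after f': (1 3 6 5 2)
  after g': (1 4 3 5 2 6)
  after r: (1 4 6)(2 3 5)
  after g: (1 3 6 5 2 4)
  after f': (1 6 2 4 3 5)

f' g' r g f'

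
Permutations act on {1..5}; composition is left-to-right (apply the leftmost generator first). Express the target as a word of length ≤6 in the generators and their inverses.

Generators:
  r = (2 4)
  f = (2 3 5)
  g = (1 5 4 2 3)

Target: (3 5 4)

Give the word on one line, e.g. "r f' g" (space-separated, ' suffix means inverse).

r f' f' r'

  after r: (2 4)
  after f': (2 4 5 3)
  after f': (2 4 3 5)
  after r': (3 5 4)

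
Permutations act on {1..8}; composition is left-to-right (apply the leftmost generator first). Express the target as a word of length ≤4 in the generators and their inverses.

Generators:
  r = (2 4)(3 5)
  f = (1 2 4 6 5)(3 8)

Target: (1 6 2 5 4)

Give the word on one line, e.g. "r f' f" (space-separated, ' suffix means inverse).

  after f': (1 5 6 4 2)(3 8)
  after f': (1 6 2 5 4)

f' f'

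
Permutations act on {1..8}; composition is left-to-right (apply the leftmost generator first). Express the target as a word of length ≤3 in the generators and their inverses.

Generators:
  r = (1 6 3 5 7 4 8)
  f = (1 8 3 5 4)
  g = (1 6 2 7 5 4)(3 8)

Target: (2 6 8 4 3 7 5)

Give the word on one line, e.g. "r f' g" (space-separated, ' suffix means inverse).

r g'

  after r: (1 6 3 5 7 4 8)
  after g': (2 6 8 4 3 7 5)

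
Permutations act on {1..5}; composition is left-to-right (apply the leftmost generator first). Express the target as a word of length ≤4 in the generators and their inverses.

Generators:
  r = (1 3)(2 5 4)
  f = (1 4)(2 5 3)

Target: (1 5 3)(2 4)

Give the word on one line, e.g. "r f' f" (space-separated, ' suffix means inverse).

r' f f

  after r': (1 3)(2 4 5)
  after f: (1 2)(3 4)
  after f: (1 5 3)(2 4)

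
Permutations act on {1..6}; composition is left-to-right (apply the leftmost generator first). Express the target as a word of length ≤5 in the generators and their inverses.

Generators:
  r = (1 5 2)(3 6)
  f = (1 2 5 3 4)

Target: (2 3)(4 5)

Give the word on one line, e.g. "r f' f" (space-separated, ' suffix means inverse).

f f r r

  after f: (1 2 5 3 4)
  after f: (1 5 4 2 3)
  after r: (1 2 6 3 5 4)
  after r: (2 3)(4 5)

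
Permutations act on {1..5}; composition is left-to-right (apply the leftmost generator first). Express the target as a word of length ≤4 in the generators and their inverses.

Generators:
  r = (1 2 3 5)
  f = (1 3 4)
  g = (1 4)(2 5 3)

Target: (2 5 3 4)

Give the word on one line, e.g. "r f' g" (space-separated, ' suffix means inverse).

f' g

  after f': (1 4 3)
  after g: (2 5 3 4)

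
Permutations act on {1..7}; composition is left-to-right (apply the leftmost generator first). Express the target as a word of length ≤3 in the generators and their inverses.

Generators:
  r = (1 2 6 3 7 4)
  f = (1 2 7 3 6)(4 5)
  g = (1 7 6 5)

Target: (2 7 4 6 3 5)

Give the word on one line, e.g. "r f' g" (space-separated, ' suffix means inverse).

  after g': (1 5 6 7)
  after r': (1 5 2)(3 6)(4 7)
  after g: (2 7 4 6 3 5)

g' r' g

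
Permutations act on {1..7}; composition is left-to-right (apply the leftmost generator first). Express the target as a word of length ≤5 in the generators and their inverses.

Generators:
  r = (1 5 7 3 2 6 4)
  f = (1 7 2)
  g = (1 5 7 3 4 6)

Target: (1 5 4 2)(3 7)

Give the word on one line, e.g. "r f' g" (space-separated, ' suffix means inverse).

  after g: (1 5 7 3 4 6)
  after f': (1 5)(2 7 3 4 6)
  after g': (2 5 6)
  after r: (1 5 4)(2 7 3)
  after f': (1 5 4 2)(3 7)

g f' g' r f'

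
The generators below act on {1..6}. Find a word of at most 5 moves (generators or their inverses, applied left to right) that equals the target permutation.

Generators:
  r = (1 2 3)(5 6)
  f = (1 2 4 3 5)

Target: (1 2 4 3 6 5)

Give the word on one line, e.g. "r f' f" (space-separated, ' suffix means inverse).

f r r r

  after f: (1 2 4 3 5)
  after r: (1 3 6 5 2 4)
  after r: (2 4)(3 5)
  after r: (1 2 4 3 6 5)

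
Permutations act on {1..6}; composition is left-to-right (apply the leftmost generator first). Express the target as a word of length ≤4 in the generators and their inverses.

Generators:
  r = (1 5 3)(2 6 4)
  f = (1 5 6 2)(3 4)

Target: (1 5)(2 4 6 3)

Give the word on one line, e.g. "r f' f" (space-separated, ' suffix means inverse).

f r' f

  after f: (1 5 6 2)(3 4)
  after r': (2 3 6 4 5)
  after f: (1 5)(2 4 6 3)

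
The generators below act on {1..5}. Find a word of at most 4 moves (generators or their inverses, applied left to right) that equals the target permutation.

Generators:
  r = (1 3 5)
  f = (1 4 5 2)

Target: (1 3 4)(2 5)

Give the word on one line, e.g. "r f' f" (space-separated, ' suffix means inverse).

  after r: (1 3 5)
  after f': (1 3 4)(2 5)

r f'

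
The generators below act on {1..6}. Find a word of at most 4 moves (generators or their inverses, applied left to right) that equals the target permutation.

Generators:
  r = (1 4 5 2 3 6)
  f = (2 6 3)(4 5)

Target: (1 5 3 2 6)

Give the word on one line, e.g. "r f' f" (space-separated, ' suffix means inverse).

r f'

  after r: (1 4 5 2 3 6)
  after f': (1 5 3 2 6)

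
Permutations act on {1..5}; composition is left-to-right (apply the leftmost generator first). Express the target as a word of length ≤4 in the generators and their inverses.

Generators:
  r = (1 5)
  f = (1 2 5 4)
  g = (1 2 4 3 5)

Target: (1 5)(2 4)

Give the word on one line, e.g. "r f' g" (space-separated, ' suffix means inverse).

  after r: (1 5)
  after f: (1 4)(2 5)
  after f: (2 4)
  after r: (1 5)(2 4)

r f f r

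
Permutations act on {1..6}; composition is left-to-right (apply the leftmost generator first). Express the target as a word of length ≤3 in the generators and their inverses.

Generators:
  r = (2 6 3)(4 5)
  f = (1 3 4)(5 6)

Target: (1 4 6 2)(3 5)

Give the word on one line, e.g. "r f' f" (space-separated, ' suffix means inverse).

  after r': (2 3 6)(4 5)
  after f': (1 4 6 2)(3 5)

r' f'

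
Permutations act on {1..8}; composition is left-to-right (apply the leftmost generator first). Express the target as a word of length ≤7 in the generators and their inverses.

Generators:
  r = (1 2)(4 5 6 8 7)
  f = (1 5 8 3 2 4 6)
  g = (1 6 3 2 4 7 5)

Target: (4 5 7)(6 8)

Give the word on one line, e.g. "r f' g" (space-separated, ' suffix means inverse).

  after r: (1 2)(4 5 6 8 7)
  after r: (4 6 7 5 8)
  after f': (1 6 7)(2 3 8)
  after r': (1 5 4 7 2 3 6 8)
  after g: (4 5 7)(6 8)

r r f' r' g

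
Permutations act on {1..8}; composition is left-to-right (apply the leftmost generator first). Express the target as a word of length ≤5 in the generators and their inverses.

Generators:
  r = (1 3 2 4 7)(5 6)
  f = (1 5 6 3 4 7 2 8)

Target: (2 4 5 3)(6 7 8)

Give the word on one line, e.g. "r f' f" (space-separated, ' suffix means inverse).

f' f' r f r

  after f': (1 8 2 7 4 3 6 5)
  after f': (1 2 4 6)(3 5 8 7)
  after r: (1 4 5 8)(2 7)(3 6)
  after f: (1 7 8 5)(4 6)
  after r: (2 4 5 3)(6 7 8)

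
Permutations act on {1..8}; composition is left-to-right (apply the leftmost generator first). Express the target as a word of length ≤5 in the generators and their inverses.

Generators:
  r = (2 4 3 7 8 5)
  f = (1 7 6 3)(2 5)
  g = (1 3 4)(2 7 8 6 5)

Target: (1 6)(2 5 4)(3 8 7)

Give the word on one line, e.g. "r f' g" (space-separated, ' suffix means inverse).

  after r': (2 5 8 7 3 4)
  after f: (1 7)(3 4 5 8 6)
  after g: (1 8 5 6 4 2 7 3)
  after f: (1 8 2 6 4 5 3 7)
  after g: (1 6)(2 5 4)(3 8 7)

r' f g f g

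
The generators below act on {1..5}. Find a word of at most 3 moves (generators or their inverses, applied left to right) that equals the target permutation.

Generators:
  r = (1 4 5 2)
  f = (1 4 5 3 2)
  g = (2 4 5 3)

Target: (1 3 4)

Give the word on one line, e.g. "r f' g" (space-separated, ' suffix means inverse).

g r' f'

  after g: (2 4 5 3)
  after r': (1 2)(3 5)
  after f': (1 3 4)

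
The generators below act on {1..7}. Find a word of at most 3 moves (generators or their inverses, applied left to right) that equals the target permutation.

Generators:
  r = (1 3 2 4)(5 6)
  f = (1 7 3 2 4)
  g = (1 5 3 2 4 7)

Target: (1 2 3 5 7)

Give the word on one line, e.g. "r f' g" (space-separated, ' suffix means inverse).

  after f: (1 7 3 2 4)
  after g': (1 4 7 5)
  after g': (1 2 3 5 7)

f g' g'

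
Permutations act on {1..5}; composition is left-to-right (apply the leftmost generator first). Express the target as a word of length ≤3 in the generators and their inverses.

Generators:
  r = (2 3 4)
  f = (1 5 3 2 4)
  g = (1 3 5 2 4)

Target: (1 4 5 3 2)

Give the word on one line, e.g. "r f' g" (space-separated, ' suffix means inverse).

  after f': (1 4 2 3 5)
  after g': (1 2)(4 5)
  after r': (1 4 5 3 2)

f' g' r'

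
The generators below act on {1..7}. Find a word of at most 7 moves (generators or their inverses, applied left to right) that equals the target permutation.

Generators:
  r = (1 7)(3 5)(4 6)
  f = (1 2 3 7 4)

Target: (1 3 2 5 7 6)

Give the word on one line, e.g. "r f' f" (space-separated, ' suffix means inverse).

f r f r' r'

  after f: (1 2 3 7 4)
  after r: (1 2 5 3)(4 7 6)
  after f: (1 3 2 5 7 6)
  after r': (1 5)(2 3)(4 6 7)
  after r': (1 3 2 5 7 6)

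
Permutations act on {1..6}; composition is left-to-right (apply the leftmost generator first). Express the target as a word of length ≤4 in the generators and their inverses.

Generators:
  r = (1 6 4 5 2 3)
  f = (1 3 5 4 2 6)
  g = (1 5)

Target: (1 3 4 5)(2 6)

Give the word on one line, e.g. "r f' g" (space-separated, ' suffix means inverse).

  after r: (1 6 4 5 2 3)
  after f': (1 2)(3 6 5 4)
  after r: (1 3 4)(2 6)
  after g': (1 3 4 5)(2 6)

r f' r g'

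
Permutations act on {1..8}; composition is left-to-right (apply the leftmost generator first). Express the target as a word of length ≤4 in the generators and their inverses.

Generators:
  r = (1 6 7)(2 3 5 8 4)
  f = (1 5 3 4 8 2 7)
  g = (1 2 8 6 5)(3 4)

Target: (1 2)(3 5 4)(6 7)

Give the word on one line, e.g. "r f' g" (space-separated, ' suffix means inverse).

  after f: (1 5 3 4 8 2 7)
  after r': (1 3 8 4 5 2 6)
  after r': (1 2)(3 5 4)(6 7)

f r' r'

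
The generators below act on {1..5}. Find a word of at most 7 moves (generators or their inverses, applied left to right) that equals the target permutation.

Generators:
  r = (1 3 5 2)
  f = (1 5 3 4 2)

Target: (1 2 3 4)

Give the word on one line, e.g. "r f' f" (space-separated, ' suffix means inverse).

f f f r f

  after f: (1 5 3 4 2)
  after f: (1 3 2 5 4)
  after f: (1 4 5 2 3)
  after r: (1 4 2 5)
  after f: (1 2 3 4)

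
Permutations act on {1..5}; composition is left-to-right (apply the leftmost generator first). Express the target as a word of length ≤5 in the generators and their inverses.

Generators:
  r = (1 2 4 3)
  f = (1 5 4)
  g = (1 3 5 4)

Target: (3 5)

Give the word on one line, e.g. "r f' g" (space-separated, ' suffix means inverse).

g' f' f'

  after g': (1 4 5 3)
  after f': (1 5 3 4)
  after f': (3 5)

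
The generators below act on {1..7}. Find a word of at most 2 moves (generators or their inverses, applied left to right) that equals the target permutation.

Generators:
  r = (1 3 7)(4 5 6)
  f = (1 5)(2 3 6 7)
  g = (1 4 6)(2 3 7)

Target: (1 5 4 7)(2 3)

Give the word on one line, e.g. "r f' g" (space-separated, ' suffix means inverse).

g' r'

  after g': (1 6 4)(2 7 3)
  after r': (1 5 4 7)(2 3)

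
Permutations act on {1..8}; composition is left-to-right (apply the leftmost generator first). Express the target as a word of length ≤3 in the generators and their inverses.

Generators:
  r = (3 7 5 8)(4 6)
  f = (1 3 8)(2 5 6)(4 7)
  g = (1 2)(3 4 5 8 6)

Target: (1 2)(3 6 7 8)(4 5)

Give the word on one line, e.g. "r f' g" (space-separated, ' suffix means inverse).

  after g': (1 2)(3 6 8 5 4)
  after r: (1 2)(3 4 7 5 6)
  after r: (1 2)(3 6 7 8)(4 5)

g' r r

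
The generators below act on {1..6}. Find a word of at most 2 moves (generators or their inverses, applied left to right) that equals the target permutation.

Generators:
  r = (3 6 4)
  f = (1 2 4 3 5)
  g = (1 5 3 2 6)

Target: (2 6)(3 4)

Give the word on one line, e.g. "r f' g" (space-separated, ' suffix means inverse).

  after g: (1 5 3 2 6)
  after f: (2 6)(3 4)

g f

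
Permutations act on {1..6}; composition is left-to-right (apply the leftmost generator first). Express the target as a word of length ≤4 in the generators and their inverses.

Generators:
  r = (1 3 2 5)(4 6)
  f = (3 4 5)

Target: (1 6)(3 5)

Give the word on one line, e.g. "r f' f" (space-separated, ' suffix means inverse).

r' f f r'

  after r': (1 5 2 3)(4 6)
  after f: (1 3)(2 4 6 5)
  after f: (1 4 6 3)(2 5)
  after r': (1 6)(3 5)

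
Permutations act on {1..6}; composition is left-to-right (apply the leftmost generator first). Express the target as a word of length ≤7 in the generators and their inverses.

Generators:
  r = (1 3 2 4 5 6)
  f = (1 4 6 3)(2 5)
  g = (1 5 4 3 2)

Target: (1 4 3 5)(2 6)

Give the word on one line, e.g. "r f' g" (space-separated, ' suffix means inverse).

  after r': (1 6 5 4 2 3)
  after r': (1 5 2)(3 6 4)
  after f: (1 2 4)
  after f: (1 5 2 6 3)
  after g: (1 4 3 5)(2 6)

r' r' f f g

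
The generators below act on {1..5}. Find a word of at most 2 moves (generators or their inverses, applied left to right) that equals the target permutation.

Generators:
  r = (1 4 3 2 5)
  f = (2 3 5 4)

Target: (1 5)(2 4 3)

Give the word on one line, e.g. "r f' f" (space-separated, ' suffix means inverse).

f r'

  after f: (2 3 5 4)
  after r': (1 5)(2 4 3)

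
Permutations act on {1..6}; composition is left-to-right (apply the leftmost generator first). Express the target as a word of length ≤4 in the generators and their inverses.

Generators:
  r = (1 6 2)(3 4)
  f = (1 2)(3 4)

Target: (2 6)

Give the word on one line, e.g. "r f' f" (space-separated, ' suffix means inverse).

  after f': (1 2)(3 4)
  after r: (2 6)

f' r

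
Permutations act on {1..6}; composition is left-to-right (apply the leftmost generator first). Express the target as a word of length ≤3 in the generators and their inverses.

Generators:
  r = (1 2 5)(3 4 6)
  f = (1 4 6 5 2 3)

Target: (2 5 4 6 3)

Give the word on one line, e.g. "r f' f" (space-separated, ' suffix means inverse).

f r' f

  after f: (1 4 6 5 2 3)
  after r': (1 3 5)(2 6)
  after f: (2 5 4 6 3)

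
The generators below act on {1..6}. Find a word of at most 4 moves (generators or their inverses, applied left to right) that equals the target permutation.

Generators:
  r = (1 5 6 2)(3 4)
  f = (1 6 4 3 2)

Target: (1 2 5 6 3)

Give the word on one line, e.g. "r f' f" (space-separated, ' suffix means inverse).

  after f: (1 6 4 3 2)
  after r': (1 5)(3 6)
  after r': (2 6 4 3 5)
  after r': (1 2 5 6 3)

f r' r' r'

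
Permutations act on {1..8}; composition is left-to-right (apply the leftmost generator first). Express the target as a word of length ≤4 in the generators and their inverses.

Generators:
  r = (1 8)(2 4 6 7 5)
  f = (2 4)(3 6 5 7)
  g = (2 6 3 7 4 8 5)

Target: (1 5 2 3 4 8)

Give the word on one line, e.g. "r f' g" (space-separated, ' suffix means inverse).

  after f: (2 4)(3 6 5 7)
  after r: (1 8)(2 6)(3 7)
  after g: (1 5 2 3 4 8)

f r g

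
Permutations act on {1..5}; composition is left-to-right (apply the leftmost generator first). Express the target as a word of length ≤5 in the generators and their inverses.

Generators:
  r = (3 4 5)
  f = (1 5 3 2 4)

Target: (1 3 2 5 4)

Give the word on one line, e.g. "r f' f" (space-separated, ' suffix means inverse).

f f r' f

  after f: (1 5 3 2 4)
  after f: (1 3 4 5 2)
  after r': (1 5 2)
  after f: (1 3 2 5 4)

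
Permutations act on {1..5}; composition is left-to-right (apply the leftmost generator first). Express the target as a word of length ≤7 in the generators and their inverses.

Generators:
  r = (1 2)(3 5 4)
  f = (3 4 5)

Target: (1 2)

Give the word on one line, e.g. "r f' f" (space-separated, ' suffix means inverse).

  after r: (1 2)(3 5 4)
  after f: (1 2)
  after f: (1 2)(3 4 5)
  after f: (1 2)(3 5 4)
  after f: (1 2)

r f f f f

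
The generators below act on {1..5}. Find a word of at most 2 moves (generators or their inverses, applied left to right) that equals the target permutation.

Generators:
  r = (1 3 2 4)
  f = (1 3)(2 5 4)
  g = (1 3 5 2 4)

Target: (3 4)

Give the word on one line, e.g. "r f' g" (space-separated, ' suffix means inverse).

f' g'

  after f': (1 3)(2 4 5)
  after g': (3 4)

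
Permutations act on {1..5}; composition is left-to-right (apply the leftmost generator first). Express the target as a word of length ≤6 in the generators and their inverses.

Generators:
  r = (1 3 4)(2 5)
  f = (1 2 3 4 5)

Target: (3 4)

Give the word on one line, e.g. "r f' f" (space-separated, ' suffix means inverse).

  after r': (1 4 3)(2 5)
  after f': (1 3 5)(2 4)
  after r: (1 4 5 3 2)
  after f': (1 3)(2 5)
  after r': (3 4)

r' f' r f' r'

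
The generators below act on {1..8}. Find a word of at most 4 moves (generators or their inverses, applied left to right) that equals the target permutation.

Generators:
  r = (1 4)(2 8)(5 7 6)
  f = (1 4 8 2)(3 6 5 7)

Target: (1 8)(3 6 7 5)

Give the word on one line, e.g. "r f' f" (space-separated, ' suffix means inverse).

  after r: (1 4)(2 8)(5 7 6)
  after f: (1 8)(3 6 7 5)

r f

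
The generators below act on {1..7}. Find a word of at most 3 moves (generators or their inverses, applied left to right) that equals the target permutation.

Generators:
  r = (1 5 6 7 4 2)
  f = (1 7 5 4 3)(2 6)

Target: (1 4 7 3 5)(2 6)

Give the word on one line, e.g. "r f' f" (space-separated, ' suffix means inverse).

f f f

  after f: (1 7 5 4 3)(2 6)
  after f: (1 5 3 7 4)
  after f: (1 4 7 3 5)(2 6)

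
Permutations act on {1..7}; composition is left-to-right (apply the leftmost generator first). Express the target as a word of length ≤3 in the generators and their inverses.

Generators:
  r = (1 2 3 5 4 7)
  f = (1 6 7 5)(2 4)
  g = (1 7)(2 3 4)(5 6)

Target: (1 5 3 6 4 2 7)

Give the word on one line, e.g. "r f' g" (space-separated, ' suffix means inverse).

r g r

  after r: (1 2 3 5 4 7)
  after g: (1 3 6 5 2 4)
  after r: (1 5 3 6 4 2 7)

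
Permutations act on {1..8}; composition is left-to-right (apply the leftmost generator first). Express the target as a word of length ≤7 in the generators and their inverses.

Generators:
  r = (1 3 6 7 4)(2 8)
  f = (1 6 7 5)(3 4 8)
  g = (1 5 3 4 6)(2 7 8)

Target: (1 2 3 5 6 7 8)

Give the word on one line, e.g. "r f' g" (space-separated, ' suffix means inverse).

r g f r f

  after r: (1 3 6 7 4)(2 8)
  after g: (1 4 5 3)(6 8 7)
  after f: (1 8 5 4)(3 6)
  after r: (1 2 8 5)(3 7 4)
  after f: (1 2 3 5 6 7 8)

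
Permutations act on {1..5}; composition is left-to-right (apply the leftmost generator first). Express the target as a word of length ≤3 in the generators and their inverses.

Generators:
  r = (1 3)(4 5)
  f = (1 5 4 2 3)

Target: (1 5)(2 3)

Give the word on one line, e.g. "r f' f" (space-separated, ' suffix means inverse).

f r f'

  after f: (1 5 4 2 3)
  after r: (1 4 2)
  after f': (1 5)(2 3)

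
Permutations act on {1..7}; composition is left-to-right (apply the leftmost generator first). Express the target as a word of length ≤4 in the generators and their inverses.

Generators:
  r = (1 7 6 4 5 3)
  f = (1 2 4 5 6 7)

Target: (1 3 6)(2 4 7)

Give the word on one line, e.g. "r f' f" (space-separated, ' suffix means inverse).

  after r': (1 3 5 4 6 7)
  after f: (1 3 6)(2 4 7)

r' f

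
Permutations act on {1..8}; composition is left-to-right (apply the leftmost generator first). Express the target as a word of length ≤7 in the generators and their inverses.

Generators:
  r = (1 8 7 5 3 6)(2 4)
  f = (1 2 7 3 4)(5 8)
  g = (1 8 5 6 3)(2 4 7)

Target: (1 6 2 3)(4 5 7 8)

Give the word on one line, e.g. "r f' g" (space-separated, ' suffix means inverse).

g' f g' f' r'

  after g': (1 3 6 5 8)(2 7 4)
  after f: (1 4 7)(2 3 6 8)
  after g': (1 2 6)(3 5 8 7)
  after f': (2 6 4 3 8)
  after r': (1 6 2 3)(4 5 7 8)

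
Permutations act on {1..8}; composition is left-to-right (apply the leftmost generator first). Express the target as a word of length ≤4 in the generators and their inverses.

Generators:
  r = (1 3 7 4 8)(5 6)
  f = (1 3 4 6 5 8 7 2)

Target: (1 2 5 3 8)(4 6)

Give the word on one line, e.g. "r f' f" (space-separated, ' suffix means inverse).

  after f: (1 3 4 6 5 8 7 2)
  after r': (2 8 3 7)(4 5)
  after f': (1 2 5 3 8)(4 6)

f r' f'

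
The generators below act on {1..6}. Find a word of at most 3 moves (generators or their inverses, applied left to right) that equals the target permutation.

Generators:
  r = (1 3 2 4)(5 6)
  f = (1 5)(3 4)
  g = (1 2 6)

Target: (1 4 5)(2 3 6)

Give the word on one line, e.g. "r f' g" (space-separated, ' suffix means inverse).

r f g

  after r: (1 3 2 4)(5 6)
  after f: (1 4 5 6)(2 3)
  after g: (1 4 5)(2 3 6)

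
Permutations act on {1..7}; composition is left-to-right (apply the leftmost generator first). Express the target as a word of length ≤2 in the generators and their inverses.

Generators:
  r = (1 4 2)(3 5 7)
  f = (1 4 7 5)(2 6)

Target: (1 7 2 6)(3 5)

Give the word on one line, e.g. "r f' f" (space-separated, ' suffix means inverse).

f' r

  after f': (1 5 7 4)(2 6)
  after r: (1 7 2 6)(3 5)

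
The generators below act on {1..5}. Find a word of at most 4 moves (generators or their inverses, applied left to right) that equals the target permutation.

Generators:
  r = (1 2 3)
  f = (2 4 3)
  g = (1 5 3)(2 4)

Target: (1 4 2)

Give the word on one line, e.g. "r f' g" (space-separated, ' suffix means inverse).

f' r f

  after f': (2 3 4)
  after r: (1 2)(3 4)
  after f: (1 4 2)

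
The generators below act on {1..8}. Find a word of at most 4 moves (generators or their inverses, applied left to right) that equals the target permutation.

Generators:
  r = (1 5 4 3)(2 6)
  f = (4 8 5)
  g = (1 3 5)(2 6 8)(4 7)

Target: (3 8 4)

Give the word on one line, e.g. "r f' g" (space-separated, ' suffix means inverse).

r' f r

  after r': (1 3 4 5)(2 6)
  after f: (1 3 8 5)(2 6)
  after r: (3 8 4)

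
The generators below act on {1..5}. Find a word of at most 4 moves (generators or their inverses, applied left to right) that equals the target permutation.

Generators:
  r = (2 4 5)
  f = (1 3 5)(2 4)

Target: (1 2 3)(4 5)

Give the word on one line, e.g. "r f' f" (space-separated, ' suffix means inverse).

r' f' r' r'

  after r': (2 5 4)
  after f': (1 5 2 3)
  after r': (1 4 2 3)
  after r': (1 2 3)(4 5)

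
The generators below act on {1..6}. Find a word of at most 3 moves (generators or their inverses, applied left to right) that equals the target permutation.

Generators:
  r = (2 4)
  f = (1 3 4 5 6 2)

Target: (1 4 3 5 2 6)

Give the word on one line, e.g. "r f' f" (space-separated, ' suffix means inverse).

  after r: (2 4)
  after f: (1 3 4)(2 5 6)
  after f: (1 4 3 5 2 6)

r f f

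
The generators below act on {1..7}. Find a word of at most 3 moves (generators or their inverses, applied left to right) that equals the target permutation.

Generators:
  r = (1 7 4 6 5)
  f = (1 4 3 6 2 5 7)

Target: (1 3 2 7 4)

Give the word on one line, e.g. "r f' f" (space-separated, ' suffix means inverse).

  after f': (1 7 5 2 6 3 4)
  after r: (1 4 7)(2 5)(3 6)
  after f: (1 3 2 7 4)

f' r f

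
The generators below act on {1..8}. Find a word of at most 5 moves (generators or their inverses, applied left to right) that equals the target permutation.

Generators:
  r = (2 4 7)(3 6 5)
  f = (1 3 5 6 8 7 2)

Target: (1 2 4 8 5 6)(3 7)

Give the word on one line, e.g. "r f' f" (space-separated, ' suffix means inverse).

  after f': (1 2 7 8 6 5 3)
  after r: (1 4 7 8 5 6 3)
  after f': (1 4 8 3 2 7 6)
  after r': (1 2 4 8 5 6)(3 7)

f' r f' r'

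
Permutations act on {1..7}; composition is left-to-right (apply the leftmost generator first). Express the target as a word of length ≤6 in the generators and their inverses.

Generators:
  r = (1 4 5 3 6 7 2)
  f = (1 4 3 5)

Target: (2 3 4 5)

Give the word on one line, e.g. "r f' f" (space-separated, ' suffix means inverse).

  after f: (1 4 3 5)
  after r: (1 5 4 6 7 2)
  after f': (1 3 4 6 7 2 5)
  after r': (1 5 2 4 3)
  after f: (2 3 4 5)

f r f' r' f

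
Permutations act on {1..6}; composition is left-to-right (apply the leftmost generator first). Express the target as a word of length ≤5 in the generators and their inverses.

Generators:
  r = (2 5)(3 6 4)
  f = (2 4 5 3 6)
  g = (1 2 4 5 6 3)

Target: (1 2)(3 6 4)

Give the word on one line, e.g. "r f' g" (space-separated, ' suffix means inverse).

r' f' r g

  after r': (2 5)(3 4 6)
  after f': (2 4 3)(5 6)
  after r: (2 3 5 4 6)
  after g: (1 2)(3 6 4)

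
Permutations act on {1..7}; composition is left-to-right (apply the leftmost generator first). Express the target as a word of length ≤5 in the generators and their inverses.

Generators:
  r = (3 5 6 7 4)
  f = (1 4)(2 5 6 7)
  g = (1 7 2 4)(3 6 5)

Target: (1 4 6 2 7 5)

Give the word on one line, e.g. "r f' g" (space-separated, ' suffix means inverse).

r' r' r' g'

  after r': (3 4 7 6 5)
  after r': (3 7 5 4 6)
  after r': (3 6 4 5 7)
  after g': (1 4 6 2 7 5)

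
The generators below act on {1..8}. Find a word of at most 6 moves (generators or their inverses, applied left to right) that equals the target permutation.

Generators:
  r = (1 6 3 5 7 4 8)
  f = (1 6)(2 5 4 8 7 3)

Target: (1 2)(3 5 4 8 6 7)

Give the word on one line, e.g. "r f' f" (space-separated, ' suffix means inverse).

  after f': (1 6)(2 3 7 8 4 5)
  after r': (2 6 8 7 4 3 5)
  after f': (1 6 4 7 5 3 2)
  after r: (1 3 2 6 8)
  after f: (1 2)(3 5 4 8 6 7)

f' r' f' r f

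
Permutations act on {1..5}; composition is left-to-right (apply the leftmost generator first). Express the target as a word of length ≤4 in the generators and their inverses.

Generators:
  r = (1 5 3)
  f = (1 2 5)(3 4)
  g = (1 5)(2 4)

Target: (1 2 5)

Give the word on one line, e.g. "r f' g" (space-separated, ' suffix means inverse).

  after f': (1 5 2)(3 4)
  after f': (1 2 5)

f' f'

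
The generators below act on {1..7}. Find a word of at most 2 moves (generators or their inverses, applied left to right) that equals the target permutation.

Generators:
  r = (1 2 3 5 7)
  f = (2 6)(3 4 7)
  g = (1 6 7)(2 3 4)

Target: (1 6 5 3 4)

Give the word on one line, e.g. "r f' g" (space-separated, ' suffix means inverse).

g r'

  after g: (1 6 7)(2 3 4)
  after r': (1 6 5 3 4)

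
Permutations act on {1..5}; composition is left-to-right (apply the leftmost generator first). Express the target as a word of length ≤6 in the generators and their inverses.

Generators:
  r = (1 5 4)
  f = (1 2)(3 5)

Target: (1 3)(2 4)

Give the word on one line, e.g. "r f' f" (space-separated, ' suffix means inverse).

r f r' f f

  after r: (1 5 4)
  after f: (1 3 5 4 2)
  after r': (1 3)(2 4)
  after f: (1 5 3 2 4)
  after f: (1 3)(2 4)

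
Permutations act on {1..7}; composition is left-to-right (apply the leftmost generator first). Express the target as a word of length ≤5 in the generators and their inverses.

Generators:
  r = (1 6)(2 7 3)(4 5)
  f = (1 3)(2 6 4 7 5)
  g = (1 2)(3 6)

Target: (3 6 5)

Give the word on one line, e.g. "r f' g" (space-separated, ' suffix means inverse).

  after g: (1 2)(3 6)
  after f: (1 6)(2 3 4 7 5)
  after g': (1 3 4 7 5)(2 6)
  after f': (3 6 5)

g f g' f'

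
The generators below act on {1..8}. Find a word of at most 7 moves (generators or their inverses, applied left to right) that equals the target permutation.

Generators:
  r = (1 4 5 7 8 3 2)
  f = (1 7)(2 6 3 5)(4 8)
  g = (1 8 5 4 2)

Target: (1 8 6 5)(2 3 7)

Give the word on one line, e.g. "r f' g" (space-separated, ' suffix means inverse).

f' g' f f r

  after f': (1 7)(2 5 3 6)(4 8)
  after g': (1 7 2 8 5 3 6 4)
  after f: (2 4 7 6 8)
  after f: (1 7 3 5 2 8 6 4)
  after r: (1 8 6 5)(2 3 7)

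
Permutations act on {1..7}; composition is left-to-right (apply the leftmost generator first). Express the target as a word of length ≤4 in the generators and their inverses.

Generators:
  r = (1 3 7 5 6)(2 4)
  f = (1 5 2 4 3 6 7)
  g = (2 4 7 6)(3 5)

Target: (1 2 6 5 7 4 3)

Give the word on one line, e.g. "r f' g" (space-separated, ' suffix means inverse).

r' f' f' r

  after r': (1 6 5 7 3)(2 4)
  after f': (1 3 7 4 5 6)
  after f': (1 4)(2 5 3 6 7)
  after r: (1 2 6 5 7 4 3)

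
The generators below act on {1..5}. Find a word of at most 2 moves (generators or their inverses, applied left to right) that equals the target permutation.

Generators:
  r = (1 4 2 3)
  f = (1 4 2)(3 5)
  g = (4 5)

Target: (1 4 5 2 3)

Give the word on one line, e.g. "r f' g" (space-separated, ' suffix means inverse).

  after g: (4 5)
  after r: (1 4 5 2 3)

g r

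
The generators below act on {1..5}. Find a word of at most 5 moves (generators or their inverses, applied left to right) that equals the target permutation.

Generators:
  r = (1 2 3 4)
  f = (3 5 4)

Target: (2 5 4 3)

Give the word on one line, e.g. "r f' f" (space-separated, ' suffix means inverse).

r r f f r

  after r: (1 2 3 4)
  after r: (1 3)(2 4)
  after f: (1 5 4 2 3)
  after f: (1 4 2 5 3)
  after r: (2 5 4 3)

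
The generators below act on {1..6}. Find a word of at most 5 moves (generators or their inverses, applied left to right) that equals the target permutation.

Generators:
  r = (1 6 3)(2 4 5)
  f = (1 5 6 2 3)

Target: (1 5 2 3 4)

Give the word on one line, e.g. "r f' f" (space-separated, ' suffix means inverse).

  after f: (1 5 6 2 3)
  after r: (1 2)(3 6 4 5)
  after f: (1 3 2 5)(4 6)
  after r: (3 4)(5 6)
  after f: (1 5 2 3 4)

f r f r f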